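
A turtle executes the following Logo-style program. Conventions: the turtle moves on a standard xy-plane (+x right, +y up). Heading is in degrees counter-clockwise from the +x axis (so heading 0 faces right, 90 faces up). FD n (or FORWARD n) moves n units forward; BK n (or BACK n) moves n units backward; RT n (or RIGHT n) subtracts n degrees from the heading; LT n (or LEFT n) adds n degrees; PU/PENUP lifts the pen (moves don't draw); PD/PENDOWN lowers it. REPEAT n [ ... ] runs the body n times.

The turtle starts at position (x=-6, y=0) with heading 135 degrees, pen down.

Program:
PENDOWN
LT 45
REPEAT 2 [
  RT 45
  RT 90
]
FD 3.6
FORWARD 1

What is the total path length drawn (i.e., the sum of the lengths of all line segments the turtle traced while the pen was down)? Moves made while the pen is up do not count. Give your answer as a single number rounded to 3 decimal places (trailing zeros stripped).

Answer: 4.6

Derivation:
Executing turtle program step by step:
Start: pos=(-6,0), heading=135, pen down
PD: pen down
LT 45: heading 135 -> 180
REPEAT 2 [
  -- iteration 1/2 --
  RT 45: heading 180 -> 135
  RT 90: heading 135 -> 45
  -- iteration 2/2 --
  RT 45: heading 45 -> 0
  RT 90: heading 0 -> 270
]
FD 3.6: (-6,0) -> (-6,-3.6) [heading=270, draw]
FD 1: (-6,-3.6) -> (-6,-4.6) [heading=270, draw]
Final: pos=(-6,-4.6), heading=270, 2 segment(s) drawn

Segment lengths:
  seg 1: (-6,0) -> (-6,-3.6), length = 3.6
  seg 2: (-6,-3.6) -> (-6,-4.6), length = 1
Total = 4.6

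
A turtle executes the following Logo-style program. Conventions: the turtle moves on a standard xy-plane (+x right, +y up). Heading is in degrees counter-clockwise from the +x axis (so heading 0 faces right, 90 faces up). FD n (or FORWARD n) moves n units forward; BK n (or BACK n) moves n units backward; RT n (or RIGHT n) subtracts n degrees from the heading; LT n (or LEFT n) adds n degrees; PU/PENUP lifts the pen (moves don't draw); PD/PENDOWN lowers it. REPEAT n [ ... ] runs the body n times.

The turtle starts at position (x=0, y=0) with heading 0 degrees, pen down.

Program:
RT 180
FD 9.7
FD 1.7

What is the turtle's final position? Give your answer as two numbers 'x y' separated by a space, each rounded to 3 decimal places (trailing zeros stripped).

Executing turtle program step by step:
Start: pos=(0,0), heading=0, pen down
RT 180: heading 0 -> 180
FD 9.7: (0,0) -> (-9.7,0) [heading=180, draw]
FD 1.7: (-9.7,0) -> (-11.4,0) [heading=180, draw]
Final: pos=(-11.4,0), heading=180, 2 segment(s) drawn

Answer: -11.4 0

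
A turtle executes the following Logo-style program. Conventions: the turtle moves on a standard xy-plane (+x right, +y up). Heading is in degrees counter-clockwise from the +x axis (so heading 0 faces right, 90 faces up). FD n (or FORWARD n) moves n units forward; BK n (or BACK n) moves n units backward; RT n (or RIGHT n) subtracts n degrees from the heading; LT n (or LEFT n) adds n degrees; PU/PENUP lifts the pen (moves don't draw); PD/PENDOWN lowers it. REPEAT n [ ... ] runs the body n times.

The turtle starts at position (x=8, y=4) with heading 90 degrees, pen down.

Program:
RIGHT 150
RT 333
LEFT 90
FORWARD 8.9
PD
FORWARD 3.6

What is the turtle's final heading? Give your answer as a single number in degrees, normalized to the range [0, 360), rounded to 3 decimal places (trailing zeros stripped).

Executing turtle program step by step:
Start: pos=(8,4), heading=90, pen down
RT 150: heading 90 -> 300
RT 333: heading 300 -> 327
LT 90: heading 327 -> 57
FD 8.9: (8,4) -> (12.847,11.464) [heading=57, draw]
PD: pen down
FD 3.6: (12.847,11.464) -> (14.808,14.483) [heading=57, draw]
Final: pos=(14.808,14.483), heading=57, 2 segment(s) drawn

Answer: 57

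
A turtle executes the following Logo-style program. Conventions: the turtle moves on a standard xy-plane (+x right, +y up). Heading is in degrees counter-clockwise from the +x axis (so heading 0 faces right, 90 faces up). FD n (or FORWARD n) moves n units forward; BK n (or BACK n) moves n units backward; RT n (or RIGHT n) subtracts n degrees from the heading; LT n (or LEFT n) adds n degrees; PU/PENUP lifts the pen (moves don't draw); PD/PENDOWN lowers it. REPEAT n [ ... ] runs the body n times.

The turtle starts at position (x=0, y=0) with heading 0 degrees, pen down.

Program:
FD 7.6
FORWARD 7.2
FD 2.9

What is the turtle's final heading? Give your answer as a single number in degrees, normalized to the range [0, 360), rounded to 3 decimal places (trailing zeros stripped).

Answer: 0

Derivation:
Executing turtle program step by step:
Start: pos=(0,0), heading=0, pen down
FD 7.6: (0,0) -> (7.6,0) [heading=0, draw]
FD 7.2: (7.6,0) -> (14.8,0) [heading=0, draw]
FD 2.9: (14.8,0) -> (17.7,0) [heading=0, draw]
Final: pos=(17.7,0), heading=0, 3 segment(s) drawn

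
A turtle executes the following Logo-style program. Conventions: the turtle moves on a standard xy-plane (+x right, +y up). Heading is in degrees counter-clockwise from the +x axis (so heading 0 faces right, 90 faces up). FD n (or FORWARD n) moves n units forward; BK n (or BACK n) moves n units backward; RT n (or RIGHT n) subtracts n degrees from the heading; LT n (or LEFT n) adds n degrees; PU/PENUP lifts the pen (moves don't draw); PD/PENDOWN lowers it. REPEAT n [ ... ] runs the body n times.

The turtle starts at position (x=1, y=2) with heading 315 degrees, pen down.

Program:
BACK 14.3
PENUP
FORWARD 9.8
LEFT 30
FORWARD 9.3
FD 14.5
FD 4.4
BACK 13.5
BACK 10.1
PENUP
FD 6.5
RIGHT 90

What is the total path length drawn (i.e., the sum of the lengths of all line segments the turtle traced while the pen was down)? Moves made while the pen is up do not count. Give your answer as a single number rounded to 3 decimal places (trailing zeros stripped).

Answer: 14.3

Derivation:
Executing turtle program step by step:
Start: pos=(1,2), heading=315, pen down
BK 14.3: (1,2) -> (-9.112,12.112) [heading=315, draw]
PU: pen up
FD 9.8: (-9.112,12.112) -> (-2.182,5.182) [heading=315, move]
LT 30: heading 315 -> 345
FD 9.3: (-2.182,5.182) -> (6.801,2.775) [heading=345, move]
FD 14.5: (6.801,2.775) -> (20.807,-0.978) [heading=345, move]
FD 4.4: (20.807,-0.978) -> (25.057,-2.117) [heading=345, move]
BK 13.5: (25.057,-2.117) -> (12.017,1.377) [heading=345, move]
BK 10.1: (12.017,1.377) -> (2.261,3.991) [heading=345, move]
PU: pen up
FD 6.5: (2.261,3.991) -> (8.54,2.309) [heading=345, move]
RT 90: heading 345 -> 255
Final: pos=(8.54,2.309), heading=255, 1 segment(s) drawn

Segment lengths:
  seg 1: (1,2) -> (-9.112,12.112), length = 14.3
Total = 14.3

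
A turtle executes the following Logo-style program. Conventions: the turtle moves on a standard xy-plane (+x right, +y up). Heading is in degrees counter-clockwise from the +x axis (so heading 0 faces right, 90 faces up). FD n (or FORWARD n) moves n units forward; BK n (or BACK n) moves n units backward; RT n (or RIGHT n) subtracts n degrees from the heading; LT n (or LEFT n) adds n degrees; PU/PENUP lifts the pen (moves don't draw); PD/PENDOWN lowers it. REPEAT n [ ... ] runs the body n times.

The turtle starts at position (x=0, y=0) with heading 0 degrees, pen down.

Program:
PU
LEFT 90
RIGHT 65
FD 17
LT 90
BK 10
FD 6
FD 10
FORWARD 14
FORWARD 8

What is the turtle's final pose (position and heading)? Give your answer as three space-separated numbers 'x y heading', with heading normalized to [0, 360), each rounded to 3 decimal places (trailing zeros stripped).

Executing turtle program step by step:
Start: pos=(0,0), heading=0, pen down
PU: pen up
LT 90: heading 0 -> 90
RT 65: heading 90 -> 25
FD 17: (0,0) -> (15.407,7.185) [heading=25, move]
LT 90: heading 25 -> 115
BK 10: (15.407,7.185) -> (19.633,-1.879) [heading=115, move]
FD 6: (19.633,-1.879) -> (17.098,3.559) [heading=115, move]
FD 10: (17.098,3.559) -> (12.872,12.622) [heading=115, move]
FD 14: (12.872,12.622) -> (6.955,25.311) [heading=115, move]
FD 8: (6.955,25.311) -> (3.574,32.561) [heading=115, move]
Final: pos=(3.574,32.561), heading=115, 0 segment(s) drawn

Answer: 3.574 32.561 115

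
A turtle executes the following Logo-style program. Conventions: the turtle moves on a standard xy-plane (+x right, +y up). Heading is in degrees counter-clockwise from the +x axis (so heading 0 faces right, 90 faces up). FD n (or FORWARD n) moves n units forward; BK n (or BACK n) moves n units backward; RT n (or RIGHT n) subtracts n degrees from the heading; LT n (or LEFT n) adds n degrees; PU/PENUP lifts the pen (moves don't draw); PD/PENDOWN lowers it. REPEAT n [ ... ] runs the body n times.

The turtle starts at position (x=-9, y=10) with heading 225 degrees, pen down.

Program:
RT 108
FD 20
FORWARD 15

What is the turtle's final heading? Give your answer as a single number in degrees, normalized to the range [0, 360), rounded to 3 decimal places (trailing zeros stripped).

Executing turtle program step by step:
Start: pos=(-9,10), heading=225, pen down
RT 108: heading 225 -> 117
FD 20: (-9,10) -> (-18.08,27.82) [heading=117, draw]
FD 15: (-18.08,27.82) -> (-24.89,41.185) [heading=117, draw]
Final: pos=(-24.89,41.185), heading=117, 2 segment(s) drawn

Answer: 117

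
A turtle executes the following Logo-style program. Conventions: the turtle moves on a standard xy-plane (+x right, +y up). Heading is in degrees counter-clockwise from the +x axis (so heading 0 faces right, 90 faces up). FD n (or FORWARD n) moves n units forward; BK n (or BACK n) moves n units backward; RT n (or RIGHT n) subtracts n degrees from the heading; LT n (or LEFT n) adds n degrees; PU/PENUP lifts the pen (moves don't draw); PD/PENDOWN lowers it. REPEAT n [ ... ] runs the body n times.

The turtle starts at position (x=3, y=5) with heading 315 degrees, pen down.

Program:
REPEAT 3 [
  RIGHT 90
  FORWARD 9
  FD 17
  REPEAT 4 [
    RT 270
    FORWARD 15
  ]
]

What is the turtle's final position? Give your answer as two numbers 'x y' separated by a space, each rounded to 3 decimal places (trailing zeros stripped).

Executing turtle program step by step:
Start: pos=(3,5), heading=315, pen down
REPEAT 3 [
  -- iteration 1/3 --
  RT 90: heading 315 -> 225
  FD 9: (3,5) -> (-3.364,-1.364) [heading=225, draw]
  FD 17: (-3.364,-1.364) -> (-15.385,-13.385) [heading=225, draw]
  REPEAT 4 [
    -- iteration 1/4 --
    RT 270: heading 225 -> 315
    FD 15: (-15.385,-13.385) -> (-4.778,-23.991) [heading=315, draw]
    -- iteration 2/4 --
    RT 270: heading 315 -> 45
    FD 15: (-4.778,-23.991) -> (5.828,-13.385) [heading=45, draw]
    -- iteration 3/4 --
    RT 270: heading 45 -> 135
    FD 15: (5.828,-13.385) -> (-4.778,-2.778) [heading=135, draw]
    -- iteration 4/4 --
    RT 270: heading 135 -> 225
    FD 15: (-4.778,-2.778) -> (-15.385,-13.385) [heading=225, draw]
  ]
  -- iteration 2/3 --
  RT 90: heading 225 -> 135
  FD 9: (-15.385,-13.385) -> (-21.749,-7.021) [heading=135, draw]
  FD 17: (-21.749,-7.021) -> (-33.77,5) [heading=135, draw]
  REPEAT 4 [
    -- iteration 1/4 --
    RT 270: heading 135 -> 225
    FD 15: (-33.77,5) -> (-44.376,-5.607) [heading=225, draw]
    -- iteration 2/4 --
    RT 270: heading 225 -> 315
    FD 15: (-44.376,-5.607) -> (-33.77,-16.213) [heading=315, draw]
    -- iteration 3/4 --
    RT 270: heading 315 -> 45
    FD 15: (-33.77,-16.213) -> (-23.163,-5.607) [heading=45, draw]
    -- iteration 4/4 --
    RT 270: heading 45 -> 135
    FD 15: (-23.163,-5.607) -> (-33.77,5) [heading=135, draw]
  ]
  -- iteration 3/3 --
  RT 90: heading 135 -> 45
  FD 9: (-33.77,5) -> (-27.406,11.364) [heading=45, draw]
  FD 17: (-27.406,11.364) -> (-15.385,23.385) [heading=45, draw]
  REPEAT 4 [
    -- iteration 1/4 --
    RT 270: heading 45 -> 135
    FD 15: (-15.385,23.385) -> (-25.991,33.991) [heading=135, draw]
    -- iteration 2/4 --
    RT 270: heading 135 -> 225
    FD 15: (-25.991,33.991) -> (-36.598,23.385) [heading=225, draw]
    -- iteration 3/4 --
    RT 270: heading 225 -> 315
    FD 15: (-36.598,23.385) -> (-25.991,12.778) [heading=315, draw]
    -- iteration 4/4 --
    RT 270: heading 315 -> 45
    FD 15: (-25.991,12.778) -> (-15.385,23.385) [heading=45, draw]
  ]
]
Final: pos=(-15.385,23.385), heading=45, 18 segment(s) drawn

Answer: -15.385 23.385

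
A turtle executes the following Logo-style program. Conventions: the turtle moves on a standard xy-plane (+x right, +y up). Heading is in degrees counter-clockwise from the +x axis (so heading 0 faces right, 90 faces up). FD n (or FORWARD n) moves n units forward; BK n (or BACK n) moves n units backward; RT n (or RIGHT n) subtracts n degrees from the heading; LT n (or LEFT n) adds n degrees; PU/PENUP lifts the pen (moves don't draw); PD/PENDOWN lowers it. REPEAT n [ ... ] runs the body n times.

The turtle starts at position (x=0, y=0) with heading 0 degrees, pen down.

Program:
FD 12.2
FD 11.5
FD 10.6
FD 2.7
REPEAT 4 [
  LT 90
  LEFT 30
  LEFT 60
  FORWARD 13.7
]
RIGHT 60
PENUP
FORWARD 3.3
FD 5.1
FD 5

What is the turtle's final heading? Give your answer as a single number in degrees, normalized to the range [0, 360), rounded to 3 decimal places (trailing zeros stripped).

Answer: 300

Derivation:
Executing turtle program step by step:
Start: pos=(0,0), heading=0, pen down
FD 12.2: (0,0) -> (12.2,0) [heading=0, draw]
FD 11.5: (12.2,0) -> (23.7,0) [heading=0, draw]
FD 10.6: (23.7,0) -> (34.3,0) [heading=0, draw]
FD 2.7: (34.3,0) -> (37,0) [heading=0, draw]
REPEAT 4 [
  -- iteration 1/4 --
  LT 90: heading 0 -> 90
  LT 30: heading 90 -> 120
  LT 60: heading 120 -> 180
  FD 13.7: (37,0) -> (23.3,0) [heading=180, draw]
  -- iteration 2/4 --
  LT 90: heading 180 -> 270
  LT 30: heading 270 -> 300
  LT 60: heading 300 -> 0
  FD 13.7: (23.3,0) -> (37,0) [heading=0, draw]
  -- iteration 3/4 --
  LT 90: heading 0 -> 90
  LT 30: heading 90 -> 120
  LT 60: heading 120 -> 180
  FD 13.7: (37,0) -> (23.3,0) [heading=180, draw]
  -- iteration 4/4 --
  LT 90: heading 180 -> 270
  LT 30: heading 270 -> 300
  LT 60: heading 300 -> 0
  FD 13.7: (23.3,0) -> (37,0) [heading=0, draw]
]
RT 60: heading 0 -> 300
PU: pen up
FD 3.3: (37,0) -> (38.65,-2.858) [heading=300, move]
FD 5.1: (38.65,-2.858) -> (41.2,-7.275) [heading=300, move]
FD 5: (41.2,-7.275) -> (43.7,-11.605) [heading=300, move]
Final: pos=(43.7,-11.605), heading=300, 8 segment(s) drawn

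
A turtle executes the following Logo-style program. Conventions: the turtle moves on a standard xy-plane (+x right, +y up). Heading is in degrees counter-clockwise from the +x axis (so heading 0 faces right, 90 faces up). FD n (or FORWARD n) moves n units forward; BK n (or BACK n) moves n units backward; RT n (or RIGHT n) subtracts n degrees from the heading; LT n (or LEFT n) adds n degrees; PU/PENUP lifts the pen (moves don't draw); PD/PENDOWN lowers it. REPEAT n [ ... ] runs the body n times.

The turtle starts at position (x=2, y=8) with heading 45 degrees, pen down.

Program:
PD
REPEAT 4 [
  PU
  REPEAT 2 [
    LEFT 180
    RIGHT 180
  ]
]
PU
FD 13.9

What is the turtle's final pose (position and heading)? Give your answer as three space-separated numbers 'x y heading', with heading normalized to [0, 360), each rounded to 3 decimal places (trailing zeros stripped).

Answer: 11.829 17.829 45

Derivation:
Executing turtle program step by step:
Start: pos=(2,8), heading=45, pen down
PD: pen down
REPEAT 4 [
  -- iteration 1/4 --
  PU: pen up
  REPEAT 2 [
    -- iteration 1/2 --
    LT 180: heading 45 -> 225
    RT 180: heading 225 -> 45
    -- iteration 2/2 --
    LT 180: heading 45 -> 225
    RT 180: heading 225 -> 45
  ]
  -- iteration 2/4 --
  PU: pen up
  REPEAT 2 [
    -- iteration 1/2 --
    LT 180: heading 45 -> 225
    RT 180: heading 225 -> 45
    -- iteration 2/2 --
    LT 180: heading 45 -> 225
    RT 180: heading 225 -> 45
  ]
  -- iteration 3/4 --
  PU: pen up
  REPEAT 2 [
    -- iteration 1/2 --
    LT 180: heading 45 -> 225
    RT 180: heading 225 -> 45
    -- iteration 2/2 --
    LT 180: heading 45 -> 225
    RT 180: heading 225 -> 45
  ]
  -- iteration 4/4 --
  PU: pen up
  REPEAT 2 [
    -- iteration 1/2 --
    LT 180: heading 45 -> 225
    RT 180: heading 225 -> 45
    -- iteration 2/2 --
    LT 180: heading 45 -> 225
    RT 180: heading 225 -> 45
  ]
]
PU: pen up
FD 13.9: (2,8) -> (11.829,17.829) [heading=45, move]
Final: pos=(11.829,17.829), heading=45, 0 segment(s) drawn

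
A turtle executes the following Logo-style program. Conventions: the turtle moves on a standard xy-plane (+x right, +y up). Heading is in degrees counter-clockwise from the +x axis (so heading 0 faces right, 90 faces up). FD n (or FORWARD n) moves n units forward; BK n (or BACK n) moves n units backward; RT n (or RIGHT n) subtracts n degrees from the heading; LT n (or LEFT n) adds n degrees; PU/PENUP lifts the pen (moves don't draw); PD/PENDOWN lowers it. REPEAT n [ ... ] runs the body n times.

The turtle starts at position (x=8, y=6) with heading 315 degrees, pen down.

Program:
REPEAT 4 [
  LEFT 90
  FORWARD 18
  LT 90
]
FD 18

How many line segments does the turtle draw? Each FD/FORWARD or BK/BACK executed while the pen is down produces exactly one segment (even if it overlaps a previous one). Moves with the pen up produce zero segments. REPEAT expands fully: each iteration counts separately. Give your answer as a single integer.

Executing turtle program step by step:
Start: pos=(8,6), heading=315, pen down
REPEAT 4 [
  -- iteration 1/4 --
  LT 90: heading 315 -> 45
  FD 18: (8,6) -> (20.728,18.728) [heading=45, draw]
  LT 90: heading 45 -> 135
  -- iteration 2/4 --
  LT 90: heading 135 -> 225
  FD 18: (20.728,18.728) -> (8,6) [heading=225, draw]
  LT 90: heading 225 -> 315
  -- iteration 3/4 --
  LT 90: heading 315 -> 45
  FD 18: (8,6) -> (20.728,18.728) [heading=45, draw]
  LT 90: heading 45 -> 135
  -- iteration 4/4 --
  LT 90: heading 135 -> 225
  FD 18: (20.728,18.728) -> (8,6) [heading=225, draw]
  LT 90: heading 225 -> 315
]
FD 18: (8,6) -> (20.728,-6.728) [heading=315, draw]
Final: pos=(20.728,-6.728), heading=315, 5 segment(s) drawn
Segments drawn: 5

Answer: 5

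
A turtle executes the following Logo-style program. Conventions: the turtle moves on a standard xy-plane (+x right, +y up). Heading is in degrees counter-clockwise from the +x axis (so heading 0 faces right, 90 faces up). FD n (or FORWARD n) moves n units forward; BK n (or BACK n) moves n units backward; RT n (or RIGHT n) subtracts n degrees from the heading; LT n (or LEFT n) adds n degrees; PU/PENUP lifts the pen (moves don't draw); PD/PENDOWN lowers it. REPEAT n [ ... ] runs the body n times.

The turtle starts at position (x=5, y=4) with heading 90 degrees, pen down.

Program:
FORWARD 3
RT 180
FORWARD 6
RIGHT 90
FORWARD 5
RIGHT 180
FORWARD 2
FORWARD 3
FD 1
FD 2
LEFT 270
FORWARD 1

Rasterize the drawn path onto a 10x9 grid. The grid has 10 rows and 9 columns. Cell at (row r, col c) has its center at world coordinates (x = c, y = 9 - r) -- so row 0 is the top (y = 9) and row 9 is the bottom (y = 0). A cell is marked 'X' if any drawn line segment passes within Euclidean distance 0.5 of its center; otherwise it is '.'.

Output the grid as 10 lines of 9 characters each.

Answer: .........
.........
.....X...
.....X...
.....X...
.....X...
.....X...
.....X...
XXXXXXXXX
........X

Derivation:
Segment 0: (5,4) -> (5,7)
Segment 1: (5,7) -> (5,1)
Segment 2: (5,1) -> (0,1)
Segment 3: (0,1) -> (2,1)
Segment 4: (2,1) -> (5,1)
Segment 5: (5,1) -> (6,1)
Segment 6: (6,1) -> (8,1)
Segment 7: (8,1) -> (8,0)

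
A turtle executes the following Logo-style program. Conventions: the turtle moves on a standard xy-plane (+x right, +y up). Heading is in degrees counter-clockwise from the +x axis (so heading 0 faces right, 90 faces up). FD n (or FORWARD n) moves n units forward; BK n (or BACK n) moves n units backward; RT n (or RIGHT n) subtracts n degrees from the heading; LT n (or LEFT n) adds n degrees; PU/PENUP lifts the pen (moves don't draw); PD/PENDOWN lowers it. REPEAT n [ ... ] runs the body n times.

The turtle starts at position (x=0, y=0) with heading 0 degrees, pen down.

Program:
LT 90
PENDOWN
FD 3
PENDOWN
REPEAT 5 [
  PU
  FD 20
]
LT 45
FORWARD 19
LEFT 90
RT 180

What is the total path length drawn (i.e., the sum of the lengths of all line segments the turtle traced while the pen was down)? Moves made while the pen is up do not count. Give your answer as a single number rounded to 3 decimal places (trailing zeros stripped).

Answer: 3

Derivation:
Executing turtle program step by step:
Start: pos=(0,0), heading=0, pen down
LT 90: heading 0 -> 90
PD: pen down
FD 3: (0,0) -> (0,3) [heading=90, draw]
PD: pen down
REPEAT 5 [
  -- iteration 1/5 --
  PU: pen up
  FD 20: (0,3) -> (0,23) [heading=90, move]
  -- iteration 2/5 --
  PU: pen up
  FD 20: (0,23) -> (0,43) [heading=90, move]
  -- iteration 3/5 --
  PU: pen up
  FD 20: (0,43) -> (0,63) [heading=90, move]
  -- iteration 4/5 --
  PU: pen up
  FD 20: (0,63) -> (0,83) [heading=90, move]
  -- iteration 5/5 --
  PU: pen up
  FD 20: (0,83) -> (0,103) [heading=90, move]
]
LT 45: heading 90 -> 135
FD 19: (0,103) -> (-13.435,116.435) [heading=135, move]
LT 90: heading 135 -> 225
RT 180: heading 225 -> 45
Final: pos=(-13.435,116.435), heading=45, 1 segment(s) drawn

Segment lengths:
  seg 1: (0,0) -> (0,3), length = 3
Total = 3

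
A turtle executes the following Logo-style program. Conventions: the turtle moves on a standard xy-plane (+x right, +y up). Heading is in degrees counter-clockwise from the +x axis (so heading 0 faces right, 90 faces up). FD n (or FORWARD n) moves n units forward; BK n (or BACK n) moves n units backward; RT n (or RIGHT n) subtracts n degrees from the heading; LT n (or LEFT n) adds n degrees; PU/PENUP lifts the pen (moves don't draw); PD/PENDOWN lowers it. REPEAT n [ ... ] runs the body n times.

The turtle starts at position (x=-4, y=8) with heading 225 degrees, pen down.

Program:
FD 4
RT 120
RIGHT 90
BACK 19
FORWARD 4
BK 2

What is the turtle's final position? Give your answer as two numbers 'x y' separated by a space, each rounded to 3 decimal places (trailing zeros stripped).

Executing turtle program step by step:
Start: pos=(-4,8), heading=225, pen down
FD 4: (-4,8) -> (-6.828,5.172) [heading=225, draw]
RT 120: heading 225 -> 105
RT 90: heading 105 -> 15
BK 19: (-6.828,5.172) -> (-25.181,0.254) [heading=15, draw]
FD 4: (-25.181,0.254) -> (-21.317,1.289) [heading=15, draw]
BK 2: (-21.317,1.289) -> (-23.249,0.772) [heading=15, draw]
Final: pos=(-23.249,0.772), heading=15, 4 segment(s) drawn

Answer: -23.249 0.772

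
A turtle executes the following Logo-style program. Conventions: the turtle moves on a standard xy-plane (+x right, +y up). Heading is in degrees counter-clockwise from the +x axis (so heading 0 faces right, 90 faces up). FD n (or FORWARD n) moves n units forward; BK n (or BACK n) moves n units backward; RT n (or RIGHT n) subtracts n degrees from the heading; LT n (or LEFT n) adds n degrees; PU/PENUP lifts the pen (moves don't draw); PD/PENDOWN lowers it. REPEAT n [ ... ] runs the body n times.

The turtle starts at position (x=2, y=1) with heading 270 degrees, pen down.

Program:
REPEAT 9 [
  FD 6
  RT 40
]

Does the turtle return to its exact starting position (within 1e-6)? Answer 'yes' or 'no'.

Answer: yes

Derivation:
Executing turtle program step by step:
Start: pos=(2,1), heading=270, pen down
REPEAT 9 [
  -- iteration 1/9 --
  FD 6: (2,1) -> (2,-5) [heading=270, draw]
  RT 40: heading 270 -> 230
  -- iteration 2/9 --
  FD 6: (2,-5) -> (-1.857,-9.596) [heading=230, draw]
  RT 40: heading 230 -> 190
  -- iteration 3/9 --
  FD 6: (-1.857,-9.596) -> (-7.766,-10.638) [heading=190, draw]
  RT 40: heading 190 -> 150
  -- iteration 4/9 --
  FD 6: (-7.766,-10.638) -> (-12.962,-7.638) [heading=150, draw]
  RT 40: heading 150 -> 110
  -- iteration 5/9 --
  FD 6: (-12.962,-7.638) -> (-15.014,-2) [heading=110, draw]
  RT 40: heading 110 -> 70
  -- iteration 6/9 --
  FD 6: (-15.014,-2) -> (-12.962,3.638) [heading=70, draw]
  RT 40: heading 70 -> 30
  -- iteration 7/9 --
  FD 6: (-12.962,3.638) -> (-7.766,6.638) [heading=30, draw]
  RT 40: heading 30 -> 350
  -- iteration 8/9 --
  FD 6: (-7.766,6.638) -> (-1.857,5.596) [heading=350, draw]
  RT 40: heading 350 -> 310
  -- iteration 9/9 --
  FD 6: (-1.857,5.596) -> (2,1) [heading=310, draw]
  RT 40: heading 310 -> 270
]
Final: pos=(2,1), heading=270, 9 segment(s) drawn

Start position: (2, 1)
Final position: (2, 1)
Distance = 0; < 1e-6 -> CLOSED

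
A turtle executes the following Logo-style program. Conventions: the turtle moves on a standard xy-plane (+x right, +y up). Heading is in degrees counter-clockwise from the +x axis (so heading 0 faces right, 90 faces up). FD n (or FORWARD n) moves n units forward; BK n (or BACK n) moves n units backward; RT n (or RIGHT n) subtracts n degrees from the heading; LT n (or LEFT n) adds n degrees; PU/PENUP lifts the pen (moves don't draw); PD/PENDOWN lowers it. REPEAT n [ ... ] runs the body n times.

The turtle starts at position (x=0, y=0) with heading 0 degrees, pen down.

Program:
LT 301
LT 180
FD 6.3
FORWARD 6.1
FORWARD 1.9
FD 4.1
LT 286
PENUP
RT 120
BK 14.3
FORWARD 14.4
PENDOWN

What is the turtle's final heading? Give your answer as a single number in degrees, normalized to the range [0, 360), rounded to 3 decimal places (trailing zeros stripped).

Executing turtle program step by step:
Start: pos=(0,0), heading=0, pen down
LT 301: heading 0 -> 301
LT 180: heading 301 -> 121
FD 6.3: (0,0) -> (-3.245,5.4) [heading=121, draw]
FD 6.1: (-3.245,5.4) -> (-6.386,10.629) [heading=121, draw]
FD 1.9: (-6.386,10.629) -> (-7.365,12.257) [heading=121, draw]
FD 4.1: (-7.365,12.257) -> (-9.477,15.772) [heading=121, draw]
LT 286: heading 121 -> 47
PU: pen up
RT 120: heading 47 -> 287
BK 14.3: (-9.477,15.772) -> (-13.658,29.447) [heading=287, move]
FD 14.4: (-13.658,29.447) -> (-9.447,15.676) [heading=287, move]
PD: pen down
Final: pos=(-9.447,15.676), heading=287, 4 segment(s) drawn

Answer: 287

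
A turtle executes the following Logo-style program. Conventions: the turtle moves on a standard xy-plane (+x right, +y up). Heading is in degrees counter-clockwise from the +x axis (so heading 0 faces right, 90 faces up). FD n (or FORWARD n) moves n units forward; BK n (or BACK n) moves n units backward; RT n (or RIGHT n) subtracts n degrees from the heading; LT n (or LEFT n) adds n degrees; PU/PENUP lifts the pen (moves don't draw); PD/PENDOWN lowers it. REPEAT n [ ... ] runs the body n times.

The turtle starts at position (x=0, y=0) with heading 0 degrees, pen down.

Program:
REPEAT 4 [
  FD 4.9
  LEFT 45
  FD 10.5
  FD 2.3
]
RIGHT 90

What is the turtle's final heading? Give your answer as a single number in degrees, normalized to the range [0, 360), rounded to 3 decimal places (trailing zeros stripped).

Executing turtle program step by step:
Start: pos=(0,0), heading=0, pen down
REPEAT 4 [
  -- iteration 1/4 --
  FD 4.9: (0,0) -> (4.9,0) [heading=0, draw]
  LT 45: heading 0 -> 45
  FD 10.5: (4.9,0) -> (12.325,7.425) [heading=45, draw]
  FD 2.3: (12.325,7.425) -> (13.951,9.051) [heading=45, draw]
  -- iteration 2/4 --
  FD 4.9: (13.951,9.051) -> (17.416,12.516) [heading=45, draw]
  LT 45: heading 45 -> 90
  FD 10.5: (17.416,12.516) -> (17.416,23.016) [heading=90, draw]
  FD 2.3: (17.416,23.016) -> (17.416,25.316) [heading=90, draw]
  -- iteration 3/4 --
  FD 4.9: (17.416,25.316) -> (17.416,30.216) [heading=90, draw]
  LT 45: heading 90 -> 135
  FD 10.5: (17.416,30.216) -> (9.991,37.64) [heading=135, draw]
  FD 2.3: (9.991,37.64) -> (8.365,39.267) [heading=135, draw]
  -- iteration 4/4 --
  FD 4.9: (8.365,39.267) -> (4.9,42.732) [heading=135, draw]
  LT 45: heading 135 -> 180
  FD 10.5: (4.9,42.732) -> (-5.6,42.732) [heading=180, draw]
  FD 2.3: (-5.6,42.732) -> (-7.9,42.732) [heading=180, draw]
]
RT 90: heading 180 -> 90
Final: pos=(-7.9,42.732), heading=90, 12 segment(s) drawn

Answer: 90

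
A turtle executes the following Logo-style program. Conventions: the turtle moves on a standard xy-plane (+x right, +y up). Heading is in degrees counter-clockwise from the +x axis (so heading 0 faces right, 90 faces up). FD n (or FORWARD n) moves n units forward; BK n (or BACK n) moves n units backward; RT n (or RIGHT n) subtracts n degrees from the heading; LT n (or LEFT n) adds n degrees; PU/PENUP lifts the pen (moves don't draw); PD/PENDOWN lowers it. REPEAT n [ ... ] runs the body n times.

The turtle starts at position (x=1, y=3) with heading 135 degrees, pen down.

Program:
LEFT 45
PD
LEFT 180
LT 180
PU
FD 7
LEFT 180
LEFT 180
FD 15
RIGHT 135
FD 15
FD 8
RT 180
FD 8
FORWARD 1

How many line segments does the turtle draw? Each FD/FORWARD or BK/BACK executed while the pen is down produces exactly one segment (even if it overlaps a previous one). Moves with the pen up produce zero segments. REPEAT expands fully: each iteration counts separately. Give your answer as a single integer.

Answer: 0

Derivation:
Executing turtle program step by step:
Start: pos=(1,3), heading=135, pen down
LT 45: heading 135 -> 180
PD: pen down
LT 180: heading 180 -> 0
LT 180: heading 0 -> 180
PU: pen up
FD 7: (1,3) -> (-6,3) [heading=180, move]
LT 180: heading 180 -> 0
LT 180: heading 0 -> 180
FD 15: (-6,3) -> (-21,3) [heading=180, move]
RT 135: heading 180 -> 45
FD 15: (-21,3) -> (-10.393,13.607) [heading=45, move]
FD 8: (-10.393,13.607) -> (-4.737,19.263) [heading=45, move]
RT 180: heading 45 -> 225
FD 8: (-4.737,19.263) -> (-10.393,13.607) [heading=225, move]
FD 1: (-10.393,13.607) -> (-11.101,12.899) [heading=225, move]
Final: pos=(-11.101,12.899), heading=225, 0 segment(s) drawn
Segments drawn: 0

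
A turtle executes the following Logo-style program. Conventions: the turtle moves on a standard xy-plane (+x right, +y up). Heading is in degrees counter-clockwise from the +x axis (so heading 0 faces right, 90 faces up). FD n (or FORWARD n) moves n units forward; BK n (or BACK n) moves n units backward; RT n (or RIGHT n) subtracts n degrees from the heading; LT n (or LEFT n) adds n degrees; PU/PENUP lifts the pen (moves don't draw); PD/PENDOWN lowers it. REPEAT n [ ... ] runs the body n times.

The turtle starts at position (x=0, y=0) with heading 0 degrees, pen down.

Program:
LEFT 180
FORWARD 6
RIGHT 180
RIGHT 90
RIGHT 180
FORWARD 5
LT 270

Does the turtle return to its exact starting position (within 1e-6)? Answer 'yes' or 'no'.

Executing turtle program step by step:
Start: pos=(0,0), heading=0, pen down
LT 180: heading 0 -> 180
FD 6: (0,0) -> (-6,0) [heading=180, draw]
RT 180: heading 180 -> 0
RT 90: heading 0 -> 270
RT 180: heading 270 -> 90
FD 5: (-6,0) -> (-6,5) [heading=90, draw]
LT 270: heading 90 -> 0
Final: pos=(-6,5), heading=0, 2 segment(s) drawn

Start position: (0, 0)
Final position: (-6, 5)
Distance = 7.81; >= 1e-6 -> NOT closed

Answer: no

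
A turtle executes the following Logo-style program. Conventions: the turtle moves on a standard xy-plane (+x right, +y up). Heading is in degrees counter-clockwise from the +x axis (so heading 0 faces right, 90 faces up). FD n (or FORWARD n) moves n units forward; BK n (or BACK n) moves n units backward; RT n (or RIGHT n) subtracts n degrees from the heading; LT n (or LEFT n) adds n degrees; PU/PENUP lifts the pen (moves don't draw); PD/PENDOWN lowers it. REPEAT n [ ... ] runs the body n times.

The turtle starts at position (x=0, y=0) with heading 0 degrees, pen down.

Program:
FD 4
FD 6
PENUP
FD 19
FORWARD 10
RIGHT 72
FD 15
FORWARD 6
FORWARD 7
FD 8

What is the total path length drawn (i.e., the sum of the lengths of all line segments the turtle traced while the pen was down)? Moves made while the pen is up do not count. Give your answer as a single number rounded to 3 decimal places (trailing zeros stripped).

Executing turtle program step by step:
Start: pos=(0,0), heading=0, pen down
FD 4: (0,0) -> (4,0) [heading=0, draw]
FD 6: (4,0) -> (10,0) [heading=0, draw]
PU: pen up
FD 19: (10,0) -> (29,0) [heading=0, move]
FD 10: (29,0) -> (39,0) [heading=0, move]
RT 72: heading 0 -> 288
FD 15: (39,0) -> (43.635,-14.266) [heading=288, move]
FD 6: (43.635,-14.266) -> (45.489,-19.972) [heading=288, move]
FD 7: (45.489,-19.972) -> (47.652,-26.63) [heading=288, move]
FD 8: (47.652,-26.63) -> (50.125,-34.238) [heading=288, move]
Final: pos=(50.125,-34.238), heading=288, 2 segment(s) drawn

Segment lengths:
  seg 1: (0,0) -> (4,0), length = 4
  seg 2: (4,0) -> (10,0), length = 6
Total = 10

Answer: 10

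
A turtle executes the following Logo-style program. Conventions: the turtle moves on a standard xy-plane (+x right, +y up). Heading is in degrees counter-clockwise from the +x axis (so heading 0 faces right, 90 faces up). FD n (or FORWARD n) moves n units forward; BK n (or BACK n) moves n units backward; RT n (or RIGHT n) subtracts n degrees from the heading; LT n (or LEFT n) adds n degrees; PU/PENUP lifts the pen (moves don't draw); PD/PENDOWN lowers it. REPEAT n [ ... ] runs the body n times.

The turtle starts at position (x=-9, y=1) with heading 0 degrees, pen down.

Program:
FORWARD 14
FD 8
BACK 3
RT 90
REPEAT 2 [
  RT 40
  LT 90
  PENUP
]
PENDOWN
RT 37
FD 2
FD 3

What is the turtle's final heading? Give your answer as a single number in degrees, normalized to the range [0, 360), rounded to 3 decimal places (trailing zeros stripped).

Answer: 333

Derivation:
Executing turtle program step by step:
Start: pos=(-9,1), heading=0, pen down
FD 14: (-9,1) -> (5,1) [heading=0, draw]
FD 8: (5,1) -> (13,1) [heading=0, draw]
BK 3: (13,1) -> (10,1) [heading=0, draw]
RT 90: heading 0 -> 270
REPEAT 2 [
  -- iteration 1/2 --
  RT 40: heading 270 -> 230
  LT 90: heading 230 -> 320
  PU: pen up
  -- iteration 2/2 --
  RT 40: heading 320 -> 280
  LT 90: heading 280 -> 10
  PU: pen up
]
PD: pen down
RT 37: heading 10 -> 333
FD 2: (10,1) -> (11.782,0.092) [heading=333, draw]
FD 3: (11.782,0.092) -> (14.455,-1.27) [heading=333, draw]
Final: pos=(14.455,-1.27), heading=333, 5 segment(s) drawn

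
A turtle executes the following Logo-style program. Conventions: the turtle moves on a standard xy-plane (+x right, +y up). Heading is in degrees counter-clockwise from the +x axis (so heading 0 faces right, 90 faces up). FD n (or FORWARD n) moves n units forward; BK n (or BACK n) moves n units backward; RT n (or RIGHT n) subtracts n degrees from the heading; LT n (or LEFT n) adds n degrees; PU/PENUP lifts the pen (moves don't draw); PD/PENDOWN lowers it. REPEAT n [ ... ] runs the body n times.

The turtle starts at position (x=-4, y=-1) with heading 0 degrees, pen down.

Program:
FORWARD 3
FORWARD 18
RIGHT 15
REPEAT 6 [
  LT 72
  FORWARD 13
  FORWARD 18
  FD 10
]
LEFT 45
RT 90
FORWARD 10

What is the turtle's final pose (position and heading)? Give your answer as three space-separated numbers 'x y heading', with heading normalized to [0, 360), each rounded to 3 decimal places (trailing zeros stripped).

Answer: 49.112 35.465 12

Derivation:
Executing turtle program step by step:
Start: pos=(-4,-1), heading=0, pen down
FD 3: (-4,-1) -> (-1,-1) [heading=0, draw]
FD 18: (-1,-1) -> (17,-1) [heading=0, draw]
RT 15: heading 0 -> 345
REPEAT 6 [
  -- iteration 1/6 --
  LT 72: heading 345 -> 57
  FD 13: (17,-1) -> (24.08,9.903) [heading=57, draw]
  FD 18: (24.08,9.903) -> (33.884,24.999) [heading=57, draw]
  FD 10: (33.884,24.999) -> (39.33,33.385) [heading=57, draw]
  -- iteration 2/6 --
  LT 72: heading 57 -> 129
  FD 13: (39.33,33.385) -> (31.149,43.488) [heading=129, draw]
  FD 18: (31.149,43.488) -> (19.821,57.477) [heading=129, draw]
  FD 10: (19.821,57.477) -> (13.528,65.248) [heading=129, draw]
  -- iteration 3/6 --
  LT 72: heading 129 -> 201
  FD 13: (13.528,65.248) -> (1.392,60.59) [heading=201, draw]
  FD 18: (1.392,60.59) -> (-15.413,54.139) [heading=201, draw]
  FD 10: (-15.413,54.139) -> (-24.749,50.555) [heading=201, draw]
  -- iteration 4/6 --
  LT 72: heading 201 -> 273
  FD 13: (-24.749,50.555) -> (-24.068,37.573) [heading=273, draw]
  FD 18: (-24.068,37.573) -> (-23.126,19.598) [heading=273, draw]
  FD 10: (-23.126,19.598) -> (-22.603,9.612) [heading=273, draw]
  -- iteration 5/6 --
  LT 72: heading 273 -> 345
  FD 13: (-22.603,9.612) -> (-10.046,6.247) [heading=345, draw]
  FD 18: (-10.046,6.247) -> (7.341,1.588) [heading=345, draw]
  FD 10: (7.341,1.588) -> (17,-1) [heading=345, draw]
  -- iteration 6/6 --
  LT 72: heading 345 -> 57
  FD 13: (17,-1) -> (24.08,9.903) [heading=57, draw]
  FD 18: (24.08,9.903) -> (33.884,24.999) [heading=57, draw]
  FD 10: (33.884,24.999) -> (39.33,33.385) [heading=57, draw]
]
LT 45: heading 57 -> 102
RT 90: heading 102 -> 12
FD 10: (39.33,33.385) -> (49.112,35.465) [heading=12, draw]
Final: pos=(49.112,35.465), heading=12, 21 segment(s) drawn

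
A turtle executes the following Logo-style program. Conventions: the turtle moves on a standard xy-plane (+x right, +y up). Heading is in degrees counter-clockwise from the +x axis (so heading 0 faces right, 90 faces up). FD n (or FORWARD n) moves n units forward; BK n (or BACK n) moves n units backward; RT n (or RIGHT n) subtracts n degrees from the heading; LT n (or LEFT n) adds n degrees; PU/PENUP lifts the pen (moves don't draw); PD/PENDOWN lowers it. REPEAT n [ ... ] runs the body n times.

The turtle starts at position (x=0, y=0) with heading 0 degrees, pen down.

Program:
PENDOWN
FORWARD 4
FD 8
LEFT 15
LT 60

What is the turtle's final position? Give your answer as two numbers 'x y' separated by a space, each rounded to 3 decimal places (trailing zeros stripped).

Executing turtle program step by step:
Start: pos=(0,0), heading=0, pen down
PD: pen down
FD 4: (0,0) -> (4,0) [heading=0, draw]
FD 8: (4,0) -> (12,0) [heading=0, draw]
LT 15: heading 0 -> 15
LT 60: heading 15 -> 75
Final: pos=(12,0), heading=75, 2 segment(s) drawn

Answer: 12 0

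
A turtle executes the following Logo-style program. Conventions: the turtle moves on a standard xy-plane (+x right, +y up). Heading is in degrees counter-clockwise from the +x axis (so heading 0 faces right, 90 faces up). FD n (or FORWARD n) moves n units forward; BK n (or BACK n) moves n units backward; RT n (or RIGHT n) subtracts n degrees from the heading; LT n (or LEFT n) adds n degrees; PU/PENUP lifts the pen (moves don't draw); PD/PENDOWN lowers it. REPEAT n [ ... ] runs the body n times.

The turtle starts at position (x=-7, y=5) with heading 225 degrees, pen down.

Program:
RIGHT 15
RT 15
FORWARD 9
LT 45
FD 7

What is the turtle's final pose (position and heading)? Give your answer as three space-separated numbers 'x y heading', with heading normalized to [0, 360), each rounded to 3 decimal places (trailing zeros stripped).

Answer: -19.193 -3.392 240

Derivation:
Executing turtle program step by step:
Start: pos=(-7,5), heading=225, pen down
RT 15: heading 225 -> 210
RT 15: heading 210 -> 195
FD 9: (-7,5) -> (-15.693,2.671) [heading=195, draw]
LT 45: heading 195 -> 240
FD 7: (-15.693,2.671) -> (-19.193,-3.392) [heading=240, draw]
Final: pos=(-19.193,-3.392), heading=240, 2 segment(s) drawn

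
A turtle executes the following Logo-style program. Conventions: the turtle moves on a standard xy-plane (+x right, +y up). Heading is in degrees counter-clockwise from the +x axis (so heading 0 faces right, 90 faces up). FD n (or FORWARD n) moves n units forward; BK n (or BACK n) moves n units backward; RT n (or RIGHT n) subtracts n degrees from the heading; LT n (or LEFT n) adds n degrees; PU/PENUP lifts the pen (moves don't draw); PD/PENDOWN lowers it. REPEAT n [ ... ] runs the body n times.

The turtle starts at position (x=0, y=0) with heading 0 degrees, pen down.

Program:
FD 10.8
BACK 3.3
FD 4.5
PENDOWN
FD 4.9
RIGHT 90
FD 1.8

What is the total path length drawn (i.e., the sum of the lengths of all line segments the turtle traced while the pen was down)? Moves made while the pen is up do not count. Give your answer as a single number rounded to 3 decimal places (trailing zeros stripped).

Executing turtle program step by step:
Start: pos=(0,0), heading=0, pen down
FD 10.8: (0,0) -> (10.8,0) [heading=0, draw]
BK 3.3: (10.8,0) -> (7.5,0) [heading=0, draw]
FD 4.5: (7.5,0) -> (12,0) [heading=0, draw]
PD: pen down
FD 4.9: (12,0) -> (16.9,0) [heading=0, draw]
RT 90: heading 0 -> 270
FD 1.8: (16.9,0) -> (16.9,-1.8) [heading=270, draw]
Final: pos=(16.9,-1.8), heading=270, 5 segment(s) drawn

Segment lengths:
  seg 1: (0,0) -> (10.8,0), length = 10.8
  seg 2: (10.8,0) -> (7.5,0), length = 3.3
  seg 3: (7.5,0) -> (12,0), length = 4.5
  seg 4: (12,0) -> (16.9,0), length = 4.9
  seg 5: (16.9,0) -> (16.9,-1.8), length = 1.8
Total = 25.3

Answer: 25.3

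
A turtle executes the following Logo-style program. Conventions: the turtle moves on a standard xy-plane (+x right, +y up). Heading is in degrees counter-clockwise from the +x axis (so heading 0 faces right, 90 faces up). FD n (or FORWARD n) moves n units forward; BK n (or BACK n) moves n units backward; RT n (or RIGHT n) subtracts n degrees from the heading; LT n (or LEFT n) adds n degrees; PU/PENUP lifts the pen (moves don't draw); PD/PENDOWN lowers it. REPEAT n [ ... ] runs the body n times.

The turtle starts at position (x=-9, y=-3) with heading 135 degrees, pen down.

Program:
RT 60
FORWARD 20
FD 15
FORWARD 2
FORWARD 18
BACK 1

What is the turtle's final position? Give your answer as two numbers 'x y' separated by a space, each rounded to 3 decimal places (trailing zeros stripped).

Executing turtle program step by step:
Start: pos=(-9,-3), heading=135, pen down
RT 60: heading 135 -> 75
FD 20: (-9,-3) -> (-3.824,16.319) [heading=75, draw]
FD 15: (-3.824,16.319) -> (0.059,30.807) [heading=75, draw]
FD 2: (0.059,30.807) -> (0.576,32.739) [heading=75, draw]
FD 18: (0.576,32.739) -> (5.235,50.126) [heading=75, draw]
BK 1: (5.235,50.126) -> (4.976,49.16) [heading=75, draw]
Final: pos=(4.976,49.16), heading=75, 5 segment(s) drawn

Answer: 4.976 49.16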